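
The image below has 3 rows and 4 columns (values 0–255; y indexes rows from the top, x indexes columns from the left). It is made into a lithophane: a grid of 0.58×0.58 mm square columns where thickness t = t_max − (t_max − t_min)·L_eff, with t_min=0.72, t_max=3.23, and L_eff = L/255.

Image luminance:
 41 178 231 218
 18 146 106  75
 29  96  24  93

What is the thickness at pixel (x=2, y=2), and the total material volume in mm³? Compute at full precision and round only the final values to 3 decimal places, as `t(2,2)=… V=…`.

t(2,2)=2.994 V=8.883

span = t_max - t_min = 3.23 - 0.72 = 2.510
L(2,2) = 24, L_eff = 24/255 = 0.094118
t(2,2) = 3.23 - 2.510·0.094118 = 2.994
Σt over all 3·4 pixels = 5387/204 ≈ 26.4068627
V = pitch²·Σt = 0.58²·5387/204 = 8.883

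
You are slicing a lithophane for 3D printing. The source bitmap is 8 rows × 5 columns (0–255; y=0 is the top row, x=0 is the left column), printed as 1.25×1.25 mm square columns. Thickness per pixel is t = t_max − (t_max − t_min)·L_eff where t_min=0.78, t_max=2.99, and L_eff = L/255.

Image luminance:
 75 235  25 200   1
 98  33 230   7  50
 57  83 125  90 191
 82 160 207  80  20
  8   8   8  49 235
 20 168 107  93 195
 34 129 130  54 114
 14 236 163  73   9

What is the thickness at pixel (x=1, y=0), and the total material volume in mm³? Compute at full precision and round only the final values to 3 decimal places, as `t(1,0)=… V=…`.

t(1,0)=0.953 V=134.117

span = t_max - t_min = 2.99 - 0.78 = 2.210
L(1,0) = 235, L_eff = 235/255 = 0.921569
t(1,0) = 2.99 - 2.210·0.921569 = 0.953
Σt over all 8·5 pixels = 32188/375 ≈ 85.8346667
V = pitch²·Σt = 1.25²·32188/375 = 134.117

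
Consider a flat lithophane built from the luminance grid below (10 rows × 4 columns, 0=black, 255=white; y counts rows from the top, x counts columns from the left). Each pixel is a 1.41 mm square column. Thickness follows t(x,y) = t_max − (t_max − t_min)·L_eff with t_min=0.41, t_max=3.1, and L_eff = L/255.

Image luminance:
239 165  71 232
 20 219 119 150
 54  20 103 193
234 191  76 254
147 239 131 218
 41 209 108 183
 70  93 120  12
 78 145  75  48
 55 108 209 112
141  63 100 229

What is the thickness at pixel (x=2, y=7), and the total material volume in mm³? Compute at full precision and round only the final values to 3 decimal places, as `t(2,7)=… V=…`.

t(2,7)=2.309 V=135.915

span = t_max - t_min = 3.1 - 0.41 = 2.690
L(2,7) = 75, L_eff = 75/255 = 0.294118
t(2,7) = 3.1 - 2.690·0.294118 = 2.309
Σt over all 10·4 pixels = 290549/4250 ≈ 68.3644706
V = pitch²·Σt = 1.41²·290549/4250 = 135.915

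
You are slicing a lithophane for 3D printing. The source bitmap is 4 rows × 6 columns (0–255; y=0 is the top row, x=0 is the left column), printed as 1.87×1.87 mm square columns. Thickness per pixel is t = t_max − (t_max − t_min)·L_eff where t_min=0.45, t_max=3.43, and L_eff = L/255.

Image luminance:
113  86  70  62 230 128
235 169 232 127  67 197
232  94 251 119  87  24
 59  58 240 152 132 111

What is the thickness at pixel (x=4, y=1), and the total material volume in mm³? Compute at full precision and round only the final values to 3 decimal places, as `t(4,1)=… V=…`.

t(4,1)=2.647 V=154.030

span = t_max - t_min = 3.43 - 0.45 = 2.980
L(4,1) = 67, L_eff = 67/255 = 0.262745
t(4,1) = 3.43 - 2.980·0.262745 = 2.647
Σt over all 4·6 pixels = 112321/2550 ≈ 44.0474510
V = pitch²·Σt = 1.87²·112321/2550 = 154.030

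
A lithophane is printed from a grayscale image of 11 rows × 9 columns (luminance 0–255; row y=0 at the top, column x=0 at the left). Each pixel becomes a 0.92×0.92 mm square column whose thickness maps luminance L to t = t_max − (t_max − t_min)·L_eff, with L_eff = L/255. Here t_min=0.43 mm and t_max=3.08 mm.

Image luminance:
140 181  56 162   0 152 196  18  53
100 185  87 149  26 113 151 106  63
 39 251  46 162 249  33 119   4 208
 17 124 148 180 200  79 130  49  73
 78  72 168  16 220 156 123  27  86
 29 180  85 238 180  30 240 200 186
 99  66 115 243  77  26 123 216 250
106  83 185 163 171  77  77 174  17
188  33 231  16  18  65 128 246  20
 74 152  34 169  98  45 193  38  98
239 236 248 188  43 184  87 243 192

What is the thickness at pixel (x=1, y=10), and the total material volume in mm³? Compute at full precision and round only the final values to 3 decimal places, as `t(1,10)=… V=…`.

t(1,10)=0.627 V=151.328

span = t_max - t_min = 3.08 - 0.43 = 2.650
L(1,10) = 236, L_eff = 236/255 = 0.925490
t(1,10) = 3.08 - 2.650·0.925490 = 0.627
Σt over all 11·9 pixels = 911831/5100 ≈ 178.7903922
V = pitch²·Σt = 0.92²·911831/5100 = 151.328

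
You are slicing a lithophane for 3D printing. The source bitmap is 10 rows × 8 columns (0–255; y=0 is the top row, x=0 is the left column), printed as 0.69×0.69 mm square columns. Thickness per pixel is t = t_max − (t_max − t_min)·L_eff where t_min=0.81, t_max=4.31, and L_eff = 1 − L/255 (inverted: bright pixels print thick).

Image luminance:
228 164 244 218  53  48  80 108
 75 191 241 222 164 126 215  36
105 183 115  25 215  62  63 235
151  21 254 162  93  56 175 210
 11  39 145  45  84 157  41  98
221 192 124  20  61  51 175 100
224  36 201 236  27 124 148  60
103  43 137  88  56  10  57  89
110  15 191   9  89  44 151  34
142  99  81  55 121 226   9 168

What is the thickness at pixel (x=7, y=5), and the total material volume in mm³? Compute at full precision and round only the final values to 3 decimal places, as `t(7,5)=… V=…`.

t(7,5)=2.183 V=91.526

span = t_max - t_min = 4.31 - 0.81 = 3.500
L(7,5) = 100, L_eff = 1 - 100/255 = 0.607843 (inverted)
t(7,5) = 4.31 - 3.500·0.607843 = 2.183
Σt over all 10·8 pixels = 32681/170 ≈ 192.2411765
V = pitch²·Σt = 0.69²·32681/170 = 91.526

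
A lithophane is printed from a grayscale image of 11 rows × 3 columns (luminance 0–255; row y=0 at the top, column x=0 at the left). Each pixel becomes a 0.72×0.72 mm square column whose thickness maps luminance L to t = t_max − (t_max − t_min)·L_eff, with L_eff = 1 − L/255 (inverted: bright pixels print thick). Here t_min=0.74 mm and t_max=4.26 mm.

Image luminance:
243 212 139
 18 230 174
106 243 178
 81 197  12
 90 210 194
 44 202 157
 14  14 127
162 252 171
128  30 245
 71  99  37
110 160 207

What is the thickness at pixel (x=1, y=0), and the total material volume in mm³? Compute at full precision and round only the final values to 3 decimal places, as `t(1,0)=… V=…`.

span = t_max - t_min = 4.26 - 0.74 = 3.520
L(1,0) = 212, L_eff = 1 - 212/255 = 0.168627 (inverted)
t(1,0) = 4.26 - 3.520·0.168627 = 3.666
Σt over all 11·3 pixels = 371129/4250 ≈ 87.3244706
V = pitch²·Σt = 0.72²·371129/4250 = 45.269

t(1,0)=3.666 V=45.269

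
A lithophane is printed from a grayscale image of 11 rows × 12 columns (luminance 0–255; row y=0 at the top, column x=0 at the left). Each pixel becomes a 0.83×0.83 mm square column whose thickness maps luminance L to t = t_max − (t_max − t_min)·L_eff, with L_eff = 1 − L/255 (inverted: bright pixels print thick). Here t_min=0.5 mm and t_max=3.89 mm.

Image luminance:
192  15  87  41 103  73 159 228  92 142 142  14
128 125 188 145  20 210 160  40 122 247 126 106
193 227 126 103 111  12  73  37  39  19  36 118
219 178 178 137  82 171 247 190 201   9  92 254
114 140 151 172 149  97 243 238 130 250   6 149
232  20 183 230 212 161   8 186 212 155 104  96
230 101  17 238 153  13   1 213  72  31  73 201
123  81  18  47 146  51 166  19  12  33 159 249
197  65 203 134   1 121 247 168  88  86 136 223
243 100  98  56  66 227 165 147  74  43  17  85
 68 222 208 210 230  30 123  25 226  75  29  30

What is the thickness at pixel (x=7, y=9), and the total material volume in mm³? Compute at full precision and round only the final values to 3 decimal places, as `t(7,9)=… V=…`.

span = t_max - t_min = 3.89 - 0.5 = 3.390
L(7,9) = 147, L_eff = 1 - 147/255 = 0.423529 (inverted)
t(7,9) = 3.89 - 3.390·0.423529 = 2.454
Σt over all 11·12 pixels = 606601/2125 ≈ 285.4592941
V = pitch²·Σt = 0.83²·606601/2125 = 196.653

t(7,9)=2.454 V=196.653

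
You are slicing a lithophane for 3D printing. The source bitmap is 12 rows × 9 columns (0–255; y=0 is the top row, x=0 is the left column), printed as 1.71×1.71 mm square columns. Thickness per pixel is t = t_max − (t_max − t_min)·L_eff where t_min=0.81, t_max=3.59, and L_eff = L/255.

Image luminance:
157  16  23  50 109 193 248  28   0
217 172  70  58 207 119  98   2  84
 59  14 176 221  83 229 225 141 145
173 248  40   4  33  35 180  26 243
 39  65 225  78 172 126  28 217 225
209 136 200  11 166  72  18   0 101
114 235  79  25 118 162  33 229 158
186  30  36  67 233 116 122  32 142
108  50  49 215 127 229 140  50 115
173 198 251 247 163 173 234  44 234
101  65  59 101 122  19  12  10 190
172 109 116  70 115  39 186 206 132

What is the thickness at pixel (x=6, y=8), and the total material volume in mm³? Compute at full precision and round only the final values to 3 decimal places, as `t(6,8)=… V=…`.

span = t_max - t_min = 3.59 - 0.81 = 2.780
L(6,8) = 140, L_eff = 140/255 = 0.549020
t(6,8) = 3.59 - 2.780·0.549020 = 2.064
Σt over all 12·9 pixels = 628537/2550 ≈ 246.4850980
V = pitch²·Σt = 1.71²·628537/2550 = 720.747

t(6,8)=2.064 V=720.747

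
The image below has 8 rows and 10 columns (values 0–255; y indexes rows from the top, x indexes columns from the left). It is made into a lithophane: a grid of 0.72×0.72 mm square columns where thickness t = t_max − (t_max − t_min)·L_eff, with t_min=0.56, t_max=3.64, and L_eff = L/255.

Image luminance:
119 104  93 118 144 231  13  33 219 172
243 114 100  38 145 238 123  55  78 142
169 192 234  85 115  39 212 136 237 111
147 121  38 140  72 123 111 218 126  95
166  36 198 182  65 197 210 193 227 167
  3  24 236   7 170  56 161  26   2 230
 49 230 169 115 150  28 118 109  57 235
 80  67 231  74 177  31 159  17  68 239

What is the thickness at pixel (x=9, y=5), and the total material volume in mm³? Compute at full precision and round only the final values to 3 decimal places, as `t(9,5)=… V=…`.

t(9,5)=0.862 V=87.079

span = t_max - t_min = 3.64 - 0.56 = 3.080
L(9,5) = 230, L_eff = 230/255 = 0.901961
t(9,5) = 3.64 - 3.080·0.901961 = 0.862
Σt over all 8·10 pixels = 1070846/6375 ≈ 167.9758431
V = pitch²·Σt = 0.72²·1070846/6375 = 87.079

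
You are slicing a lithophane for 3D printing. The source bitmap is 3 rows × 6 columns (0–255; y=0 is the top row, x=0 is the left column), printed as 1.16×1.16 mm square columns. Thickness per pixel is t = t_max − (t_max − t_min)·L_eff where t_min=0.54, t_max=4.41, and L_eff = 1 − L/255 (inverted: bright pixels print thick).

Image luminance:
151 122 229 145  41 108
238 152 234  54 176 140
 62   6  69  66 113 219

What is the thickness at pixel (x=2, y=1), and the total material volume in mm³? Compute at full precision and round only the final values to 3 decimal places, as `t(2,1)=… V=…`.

t(2,1)=4.091 V=60.559

span = t_max - t_min = 4.41 - 0.54 = 3.870
L(2,1) = 234, L_eff = 1 - 234/255 = 0.082353 (inverted)
t(2,1) = 4.41 - 3.870·0.082353 = 4.091
Σt over all 3·6 pixels = 76509/1700 ≈ 45.0052941
V = pitch²·Σt = 1.16²·76509/1700 = 60.559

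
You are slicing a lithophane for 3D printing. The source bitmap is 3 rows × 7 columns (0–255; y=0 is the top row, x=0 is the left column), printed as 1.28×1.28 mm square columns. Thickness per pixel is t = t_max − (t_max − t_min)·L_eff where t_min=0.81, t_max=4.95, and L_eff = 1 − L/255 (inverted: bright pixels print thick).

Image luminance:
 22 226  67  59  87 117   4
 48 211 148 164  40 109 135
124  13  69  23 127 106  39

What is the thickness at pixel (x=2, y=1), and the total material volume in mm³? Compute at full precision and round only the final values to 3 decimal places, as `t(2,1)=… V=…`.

span = t_max - t_min = 4.95 - 0.81 = 4.140
L(2,1) = 148, L_eff = 1 - 148/255 = 0.419608 (inverted)
t(2,1) = 4.95 - 4.140·0.419608 = 3.213
Σt over all 3·7 pixels = 48.474
V = pitch²·Σt = 1.28²·48.474 = 79.420

t(2,1)=3.213 V=79.420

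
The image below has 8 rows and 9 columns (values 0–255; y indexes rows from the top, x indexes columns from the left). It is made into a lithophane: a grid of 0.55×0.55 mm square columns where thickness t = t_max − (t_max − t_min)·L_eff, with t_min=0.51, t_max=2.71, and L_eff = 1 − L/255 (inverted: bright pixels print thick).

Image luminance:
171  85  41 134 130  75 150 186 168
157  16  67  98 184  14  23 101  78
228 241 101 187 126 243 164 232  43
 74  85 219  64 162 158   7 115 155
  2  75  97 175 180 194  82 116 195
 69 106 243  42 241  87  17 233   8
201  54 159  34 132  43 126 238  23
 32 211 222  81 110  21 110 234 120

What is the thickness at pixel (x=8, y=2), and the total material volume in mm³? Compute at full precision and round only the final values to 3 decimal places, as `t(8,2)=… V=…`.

span = t_max - t_min = 2.71 - 0.51 = 2.200
L(8,2) = 43, L_eff = 1 - 43/255 = 0.831373 (inverted)
t(8,2) = 2.71 - 2.200·0.831373 = 0.881
Σt over all 8·9 pixels = 143563/1275 ≈ 112.5984314
V = pitch²·Σt = 0.55²·143563/1275 = 34.061

t(8,2)=0.881 V=34.061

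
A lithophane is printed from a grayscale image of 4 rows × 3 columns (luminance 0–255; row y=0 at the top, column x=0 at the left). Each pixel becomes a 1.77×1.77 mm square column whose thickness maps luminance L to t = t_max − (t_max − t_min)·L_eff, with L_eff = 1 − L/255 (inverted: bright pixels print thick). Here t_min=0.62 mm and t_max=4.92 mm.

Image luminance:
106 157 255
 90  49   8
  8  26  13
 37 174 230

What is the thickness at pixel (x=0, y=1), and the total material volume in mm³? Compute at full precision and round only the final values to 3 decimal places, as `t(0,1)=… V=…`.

t(0,1)=2.138 V=84.221

span = t_max - t_min = 4.92 - 0.62 = 4.300
L(0,1) = 90, L_eff = 1 - 90/255 = 0.647059 (inverted)
t(0,1) = 4.92 - 4.300·0.647059 = 2.138
Σt over all 4·3 pixels = 68551/2550 ≈ 26.8827451
V = pitch²·Σt = 1.77²·68551/2550 = 84.221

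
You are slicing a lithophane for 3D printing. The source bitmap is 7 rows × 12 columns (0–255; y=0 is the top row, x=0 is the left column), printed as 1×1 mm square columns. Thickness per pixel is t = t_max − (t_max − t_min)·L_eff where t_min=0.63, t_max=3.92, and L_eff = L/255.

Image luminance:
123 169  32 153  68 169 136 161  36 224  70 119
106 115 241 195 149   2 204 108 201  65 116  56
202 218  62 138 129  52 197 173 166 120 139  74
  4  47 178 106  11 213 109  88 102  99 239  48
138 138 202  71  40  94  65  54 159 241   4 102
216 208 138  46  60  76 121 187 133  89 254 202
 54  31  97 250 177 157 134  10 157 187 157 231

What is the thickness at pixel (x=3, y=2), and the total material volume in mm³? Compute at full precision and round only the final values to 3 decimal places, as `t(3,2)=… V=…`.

span = t_max - t_min = 3.92 - 0.63 = 3.290
L(3,2) = 138, L_eff = 138/255 = 0.541176
t(3,2) = 3.92 - 3.290·0.541176 = 2.140
Σt over all 7·12 pixels = 1226323/6375 ≈ 192.3643922
V = pitch²·Σt = 1²·1226323/6375 = 192.364

t(3,2)=2.140 V=192.364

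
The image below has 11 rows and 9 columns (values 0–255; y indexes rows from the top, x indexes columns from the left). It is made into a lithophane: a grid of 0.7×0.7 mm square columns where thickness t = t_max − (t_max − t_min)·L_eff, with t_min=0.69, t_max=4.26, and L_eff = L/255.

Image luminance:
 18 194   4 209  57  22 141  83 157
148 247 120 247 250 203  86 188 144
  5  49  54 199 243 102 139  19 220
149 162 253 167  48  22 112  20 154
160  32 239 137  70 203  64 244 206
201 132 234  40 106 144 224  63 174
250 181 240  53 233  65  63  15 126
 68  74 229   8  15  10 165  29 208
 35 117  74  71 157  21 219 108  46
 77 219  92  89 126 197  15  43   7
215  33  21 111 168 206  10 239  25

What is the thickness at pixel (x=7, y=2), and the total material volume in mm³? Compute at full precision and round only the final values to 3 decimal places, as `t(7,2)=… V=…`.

t(7,2)=3.994 V=123.777

span = t_max - t_min = 4.26 - 0.69 = 3.570
L(7,2) = 19, L_eff = 19/255 = 0.074510
t(7,2) = 4.26 - 3.570·0.074510 = 3.994
Σt over all 11·9 pixels = 252.606
V = pitch²·Σt = 0.7²·252.606 = 123.777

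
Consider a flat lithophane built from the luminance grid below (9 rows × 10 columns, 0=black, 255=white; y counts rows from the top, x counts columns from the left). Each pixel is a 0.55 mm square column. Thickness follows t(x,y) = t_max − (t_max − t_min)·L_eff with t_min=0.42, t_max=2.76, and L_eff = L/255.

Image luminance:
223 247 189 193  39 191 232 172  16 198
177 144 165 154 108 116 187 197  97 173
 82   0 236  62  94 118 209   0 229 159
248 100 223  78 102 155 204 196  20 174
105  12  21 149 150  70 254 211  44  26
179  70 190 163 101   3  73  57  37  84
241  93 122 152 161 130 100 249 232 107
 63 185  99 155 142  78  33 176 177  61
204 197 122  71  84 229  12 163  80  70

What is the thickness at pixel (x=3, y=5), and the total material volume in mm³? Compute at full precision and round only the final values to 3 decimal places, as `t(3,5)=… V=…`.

t(3,5)=1.264 V=42.125

span = t_max - t_min = 2.76 - 0.42 = 2.340
L(3,5) = 163, L_eff = 163/255 = 0.639216
t(3,5) = 2.76 - 2.340·0.639216 = 1.264
Σt over all 9·10 pixels = 295917/2125 ≈ 139.2550588
V = pitch²·Σt = 0.55²·295917/2125 = 42.125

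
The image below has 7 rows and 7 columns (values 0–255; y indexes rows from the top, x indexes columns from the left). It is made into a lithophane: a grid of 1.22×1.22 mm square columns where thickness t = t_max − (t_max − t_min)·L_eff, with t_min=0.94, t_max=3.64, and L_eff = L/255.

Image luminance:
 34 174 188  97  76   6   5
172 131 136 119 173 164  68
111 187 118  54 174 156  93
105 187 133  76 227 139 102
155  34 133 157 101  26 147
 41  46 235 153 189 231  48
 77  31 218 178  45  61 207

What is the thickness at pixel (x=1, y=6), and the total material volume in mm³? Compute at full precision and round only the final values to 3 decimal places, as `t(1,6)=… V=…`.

span = t_max - t_min = 3.64 - 0.94 = 2.700
L(1,6) = 31, L_eff = 31/255 = 0.121569
t(1,6) = 3.64 - 2.700·0.121569 = 3.312
Σt over all 7·7 pixels = 49172/425 ≈ 115.6988235
V = pitch²·Σt = 1.22²·49172/425 = 172.206

t(1,6)=3.312 V=172.206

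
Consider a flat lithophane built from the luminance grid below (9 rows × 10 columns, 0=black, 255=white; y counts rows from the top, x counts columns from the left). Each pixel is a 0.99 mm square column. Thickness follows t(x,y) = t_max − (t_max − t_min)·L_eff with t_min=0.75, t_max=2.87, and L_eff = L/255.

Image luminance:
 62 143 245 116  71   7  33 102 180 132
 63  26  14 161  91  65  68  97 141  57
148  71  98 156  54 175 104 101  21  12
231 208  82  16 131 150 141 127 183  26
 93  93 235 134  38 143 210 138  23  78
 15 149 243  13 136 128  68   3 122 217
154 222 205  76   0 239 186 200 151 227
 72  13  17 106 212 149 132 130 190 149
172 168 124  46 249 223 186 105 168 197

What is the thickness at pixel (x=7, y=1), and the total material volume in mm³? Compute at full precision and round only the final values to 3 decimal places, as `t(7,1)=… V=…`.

span = t_max - t_min = 2.87 - 0.75 = 2.120
L(7,1) = 97, L_eff = 97/255 = 0.380392
t(7,1) = 2.87 - 2.120·0.380392 = 2.064
Σt over all 9·10 pixels = 2142589/12750 ≈ 168.0461961
V = pitch²·Σt = 0.99²·2142589/12750 = 164.702

t(7,1)=2.064 V=164.702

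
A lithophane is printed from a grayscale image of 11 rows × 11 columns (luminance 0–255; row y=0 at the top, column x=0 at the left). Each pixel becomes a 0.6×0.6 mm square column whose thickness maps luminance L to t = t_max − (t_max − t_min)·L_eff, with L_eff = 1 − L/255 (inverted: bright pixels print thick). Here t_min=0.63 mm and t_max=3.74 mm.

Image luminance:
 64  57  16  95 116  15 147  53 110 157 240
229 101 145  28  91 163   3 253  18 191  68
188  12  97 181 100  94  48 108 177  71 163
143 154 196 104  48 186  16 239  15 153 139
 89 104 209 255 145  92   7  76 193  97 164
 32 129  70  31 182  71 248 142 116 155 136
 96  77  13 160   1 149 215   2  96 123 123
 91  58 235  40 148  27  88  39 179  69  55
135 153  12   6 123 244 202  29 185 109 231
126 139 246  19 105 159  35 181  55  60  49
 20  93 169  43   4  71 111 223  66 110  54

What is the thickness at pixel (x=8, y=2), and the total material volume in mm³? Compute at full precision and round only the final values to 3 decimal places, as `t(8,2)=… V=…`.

span = t_max - t_min = 3.74 - 0.63 = 3.110
L(8,2) = 177, L_eff = 1 - 177/255 = 0.305882 (inverted)
t(8,2) = 3.74 - 3.110·0.305882 = 2.789
Σt over all 11·11 pixels = 2035637/8500 ≈ 239.4867059
V = pitch²·Σt = 0.6²·2035637/8500 = 86.215

t(8,2)=2.789 V=86.215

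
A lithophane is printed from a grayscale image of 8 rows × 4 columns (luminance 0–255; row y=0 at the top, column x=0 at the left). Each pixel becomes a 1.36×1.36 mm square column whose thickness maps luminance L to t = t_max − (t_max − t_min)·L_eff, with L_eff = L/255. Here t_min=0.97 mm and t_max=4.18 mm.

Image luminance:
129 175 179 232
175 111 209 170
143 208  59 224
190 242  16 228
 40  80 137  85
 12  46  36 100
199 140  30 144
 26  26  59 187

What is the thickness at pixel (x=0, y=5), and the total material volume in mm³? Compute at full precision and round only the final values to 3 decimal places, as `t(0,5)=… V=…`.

span = t_max - t_min = 4.18 - 0.97 = 3.210
L(0,5) = 12, L_eff = 12/255 = 0.047059
t(0,5) = 4.18 - 3.210·0.047059 = 4.029
Σt over all 8·4 pixels = 705001/8500 ≈ 82.9412941
V = pitch²·Σt = 1.36²·705001/8500 = 153.408

t(0,5)=4.029 V=153.408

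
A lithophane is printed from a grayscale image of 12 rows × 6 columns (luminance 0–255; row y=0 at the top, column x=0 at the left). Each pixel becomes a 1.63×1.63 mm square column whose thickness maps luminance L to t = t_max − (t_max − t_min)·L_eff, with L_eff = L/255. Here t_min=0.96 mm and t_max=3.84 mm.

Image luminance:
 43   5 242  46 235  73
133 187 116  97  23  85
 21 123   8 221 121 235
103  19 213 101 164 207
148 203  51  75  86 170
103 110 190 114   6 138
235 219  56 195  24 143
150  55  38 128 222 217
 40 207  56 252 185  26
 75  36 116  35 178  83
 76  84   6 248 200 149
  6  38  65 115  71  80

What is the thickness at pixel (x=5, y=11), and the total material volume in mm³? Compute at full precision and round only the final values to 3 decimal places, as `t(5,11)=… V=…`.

t(5,11)=2.936 V=484.799

span = t_max - t_min = 3.84 - 0.96 = 2.880
L(5,11) = 80, L_eff = 80/255 = 0.313725
t(5,11) = 3.84 - 2.880·0.313725 = 2.936
Σt over all 12·6 pixels = 387744/2125 ≈ 182.4677647
V = pitch²·Σt = 1.63²·387744/2125 = 484.799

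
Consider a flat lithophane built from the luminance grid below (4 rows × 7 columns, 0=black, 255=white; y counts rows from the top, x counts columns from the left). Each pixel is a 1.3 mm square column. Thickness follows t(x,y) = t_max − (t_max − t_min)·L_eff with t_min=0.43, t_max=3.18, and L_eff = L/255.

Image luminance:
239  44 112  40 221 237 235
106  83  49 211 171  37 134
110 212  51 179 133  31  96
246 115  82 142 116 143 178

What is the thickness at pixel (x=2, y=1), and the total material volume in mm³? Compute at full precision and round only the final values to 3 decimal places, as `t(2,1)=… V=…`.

t(2,1)=2.652 V=82.077

span = t_max - t_min = 3.18 - 0.43 = 2.750
L(2,1) = 49, L_eff = 49/255 = 0.192157
t(2,1) = 3.18 - 2.750·0.192157 = 2.652
Σt over all 4·7 pixels = 82563/1700 ≈ 48.5664706
V = pitch²·Σt = 1.3²·82563/1700 = 82.077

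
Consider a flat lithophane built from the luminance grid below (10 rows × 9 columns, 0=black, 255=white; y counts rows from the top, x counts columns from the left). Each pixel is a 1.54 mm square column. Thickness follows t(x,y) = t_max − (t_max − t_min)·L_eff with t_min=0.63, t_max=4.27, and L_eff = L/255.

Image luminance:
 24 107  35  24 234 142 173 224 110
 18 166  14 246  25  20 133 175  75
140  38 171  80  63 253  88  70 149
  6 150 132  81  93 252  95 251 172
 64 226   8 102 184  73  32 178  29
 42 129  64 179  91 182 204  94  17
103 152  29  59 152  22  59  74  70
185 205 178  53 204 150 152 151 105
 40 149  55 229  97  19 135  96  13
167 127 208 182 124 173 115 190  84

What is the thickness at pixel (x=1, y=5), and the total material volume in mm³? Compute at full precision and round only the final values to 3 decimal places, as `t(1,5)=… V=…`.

span = t_max - t_min = 4.27 - 0.63 = 3.640
L(1,5) = 129, L_eff = 129/255 = 0.505882
t(1,5) = 4.27 - 3.640·0.505882 = 2.429
Σt over all 10·9 pixels = 3001019/12750 ≈ 235.3740392
V = pitch²·Σt = 1.54²·3001019/12750 = 558.213

t(1,5)=2.429 V=558.213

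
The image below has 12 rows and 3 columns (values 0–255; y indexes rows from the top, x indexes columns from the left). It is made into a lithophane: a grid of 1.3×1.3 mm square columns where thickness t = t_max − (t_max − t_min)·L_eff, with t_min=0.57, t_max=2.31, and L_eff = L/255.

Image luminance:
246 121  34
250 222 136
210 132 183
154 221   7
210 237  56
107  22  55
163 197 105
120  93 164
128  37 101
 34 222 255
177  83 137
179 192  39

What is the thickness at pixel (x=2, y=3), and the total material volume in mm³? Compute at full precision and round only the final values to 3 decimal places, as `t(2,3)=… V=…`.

span = t_max - t_min = 2.31 - 0.57 = 1.740
L(2,3) = 7, L_eff = 7/255 = 0.027451
t(2,3) = 2.31 - 1.740·0.027451 = 2.262
Σt over all 12·3 pixels = 207589/4250 ≈ 48.8444706
V = pitch²·Σt = 1.3²·207589/4250 = 82.547

t(2,3)=2.262 V=82.547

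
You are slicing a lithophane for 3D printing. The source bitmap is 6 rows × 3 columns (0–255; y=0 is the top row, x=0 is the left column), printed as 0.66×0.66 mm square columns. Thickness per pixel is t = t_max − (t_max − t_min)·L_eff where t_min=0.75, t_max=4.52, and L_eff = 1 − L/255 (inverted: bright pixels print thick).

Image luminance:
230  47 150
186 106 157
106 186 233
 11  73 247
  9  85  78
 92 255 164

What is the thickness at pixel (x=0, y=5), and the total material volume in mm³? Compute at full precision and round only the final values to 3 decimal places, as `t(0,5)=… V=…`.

t(0,5)=2.110 V=21.433

span = t_max - t_min = 4.52 - 0.75 = 3.770
L(0,5) = 92, L_eff = 1 - 92/255 = 0.639216 (inverted)
t(0,5) = 4.52 - 3.770·0.639216 = 2.110
Σt over all 6·3 pixels = 83647/1700 ≈ 49.2041176
V = pitch²·Σt = 0.66²·83647/1700 = 21.433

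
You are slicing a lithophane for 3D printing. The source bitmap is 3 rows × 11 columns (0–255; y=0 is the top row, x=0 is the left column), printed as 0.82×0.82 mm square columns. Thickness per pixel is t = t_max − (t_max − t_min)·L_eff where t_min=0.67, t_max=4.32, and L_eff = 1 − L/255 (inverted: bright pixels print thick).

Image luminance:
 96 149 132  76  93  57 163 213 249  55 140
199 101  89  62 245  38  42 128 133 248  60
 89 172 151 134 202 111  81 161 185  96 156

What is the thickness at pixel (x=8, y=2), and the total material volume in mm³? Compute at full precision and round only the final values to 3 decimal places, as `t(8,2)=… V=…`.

t(8,2)=3.318 V=56.310

span = t_max - t_min = 4.32 - 0.67 = 3.650
L(8,2) = 185, L_eff = 1 - 185/255 = 0.274510 (inverted)
t(8,2) = 4.32 - 3.650·0.274510 = 3.318
Σt over all 3·11 pixels = 427099/5100 ≈ 83.7449020
V = pitch²·Σt = 0.82²·427099/5100 = 56.310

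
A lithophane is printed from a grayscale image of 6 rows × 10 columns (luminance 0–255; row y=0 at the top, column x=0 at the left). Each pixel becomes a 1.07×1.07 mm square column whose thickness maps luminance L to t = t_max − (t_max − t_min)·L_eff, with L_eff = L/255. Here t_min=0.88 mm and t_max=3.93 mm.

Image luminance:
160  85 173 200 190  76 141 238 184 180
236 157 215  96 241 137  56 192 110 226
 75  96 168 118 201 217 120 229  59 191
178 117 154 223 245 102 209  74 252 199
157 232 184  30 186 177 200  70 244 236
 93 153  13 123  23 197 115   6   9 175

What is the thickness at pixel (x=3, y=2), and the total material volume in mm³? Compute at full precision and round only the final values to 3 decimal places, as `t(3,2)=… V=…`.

span = t_max - t_min = 3.93 - 0.88 = 3.050
L(3,2) = 118, L_eff = 118/255 = 0.462745
t(3,2) = 3.93 - 3.050·0.462745 = 2.519
Σt over all 6·10 pixels = 644857/5100 ≈ 126.4425490
V = pitch²·Σt = 1.07²·644857/5100 = 144.764

t(3,2)=2.519 V=144.764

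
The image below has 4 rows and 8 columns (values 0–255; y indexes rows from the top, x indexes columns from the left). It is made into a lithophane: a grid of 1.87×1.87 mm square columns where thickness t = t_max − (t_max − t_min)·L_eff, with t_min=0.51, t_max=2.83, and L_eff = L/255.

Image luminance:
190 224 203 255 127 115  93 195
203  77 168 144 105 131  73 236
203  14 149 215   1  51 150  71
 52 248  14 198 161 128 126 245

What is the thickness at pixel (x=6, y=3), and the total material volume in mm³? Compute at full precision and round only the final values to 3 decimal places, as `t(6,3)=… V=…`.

span = t_max - t_min = 2.83 - 0.51 = 2.320
L(6,3) = 126, L_eff = 126/255 = 0.494118
t(6,3) = 2.83 - 2.320·0.494118 = 1.684
Σt over all 4·8 pixels = 12502/255 ≈ 49.0274510
V = pitch²·Σt = 1.87²·12502/255 = 171.444

t(6,3)=1.684 V=171.444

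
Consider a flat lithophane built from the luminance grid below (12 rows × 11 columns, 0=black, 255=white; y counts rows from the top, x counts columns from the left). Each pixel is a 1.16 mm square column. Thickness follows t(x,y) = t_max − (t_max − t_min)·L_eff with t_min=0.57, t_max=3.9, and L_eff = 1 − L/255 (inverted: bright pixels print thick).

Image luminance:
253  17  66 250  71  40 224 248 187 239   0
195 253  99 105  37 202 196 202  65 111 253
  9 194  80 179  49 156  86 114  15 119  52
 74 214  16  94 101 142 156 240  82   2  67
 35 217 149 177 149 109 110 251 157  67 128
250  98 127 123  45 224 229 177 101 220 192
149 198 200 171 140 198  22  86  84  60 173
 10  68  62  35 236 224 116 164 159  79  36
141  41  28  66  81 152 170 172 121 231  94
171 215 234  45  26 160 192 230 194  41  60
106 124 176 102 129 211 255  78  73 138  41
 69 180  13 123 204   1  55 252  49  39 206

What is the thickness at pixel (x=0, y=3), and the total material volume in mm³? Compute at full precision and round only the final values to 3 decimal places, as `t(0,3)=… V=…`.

t(0,3)=1.536 V=400.810

span = t_max - t_min = 3.9 - 0.57 = 3.330
L(0,3) = 74, L_eff = 1 - 74/255 = 0.709804 (inverted)
t(0,3) = 3.9 - 3.330·0.709804 = 1.536
Σt over all 12·11 pixels = 632967/2125 ≈ 297.8668235
V = pitch²·Σt = 1.16²·632967/2125 = 400.810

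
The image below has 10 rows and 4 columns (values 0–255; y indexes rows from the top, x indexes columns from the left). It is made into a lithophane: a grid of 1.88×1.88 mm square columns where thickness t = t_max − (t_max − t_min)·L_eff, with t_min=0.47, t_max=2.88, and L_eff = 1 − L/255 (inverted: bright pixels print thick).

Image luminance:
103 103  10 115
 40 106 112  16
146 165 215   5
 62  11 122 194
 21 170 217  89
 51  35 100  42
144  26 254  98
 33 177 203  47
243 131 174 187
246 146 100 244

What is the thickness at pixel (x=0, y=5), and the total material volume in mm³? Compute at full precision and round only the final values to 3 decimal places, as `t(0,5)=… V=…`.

span = t_max - t_min = 2.88 - 0.47 = 2.410
L(0,5) = 51, L_eff = 1 - 51/255 = 0.800000 (inverted)
t(0,5) = 2.88 - 2.410·0.800000 = 0.952
Σt over all 10·4 pixels = 1612823/25500 ≈ 63.2479608
V = pitch²·Σt = 1.88²·1612823/25500 = 223.544

t(0,5)=0.952 V=223.544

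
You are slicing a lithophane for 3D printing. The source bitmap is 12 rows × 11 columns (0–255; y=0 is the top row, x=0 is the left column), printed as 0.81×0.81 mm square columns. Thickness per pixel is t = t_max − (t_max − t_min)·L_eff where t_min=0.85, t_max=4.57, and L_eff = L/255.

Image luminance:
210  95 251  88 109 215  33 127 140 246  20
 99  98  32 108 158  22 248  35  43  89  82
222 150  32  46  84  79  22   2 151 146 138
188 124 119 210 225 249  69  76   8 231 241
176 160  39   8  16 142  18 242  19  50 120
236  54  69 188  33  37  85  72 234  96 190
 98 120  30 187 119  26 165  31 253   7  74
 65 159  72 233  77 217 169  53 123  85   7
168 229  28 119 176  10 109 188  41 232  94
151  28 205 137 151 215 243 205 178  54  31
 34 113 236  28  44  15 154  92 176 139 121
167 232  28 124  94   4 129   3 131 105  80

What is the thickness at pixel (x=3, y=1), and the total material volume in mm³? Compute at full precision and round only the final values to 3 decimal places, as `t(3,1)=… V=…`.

t(3,1)=2.994 V=249.775

span = t_max - t_min = 4.57 - 0.85 = 3.720
L(3,1) = 108, L_eff = 108/255 = 0.423529
t(3,1) = 4.57 - 3.720·0.423529 = 2.994
Σt over all 12·11 pixels = 161796/425 ≈ 380.6964706
V = pitch²·Σt = 0.81²·161796/425 = 249.775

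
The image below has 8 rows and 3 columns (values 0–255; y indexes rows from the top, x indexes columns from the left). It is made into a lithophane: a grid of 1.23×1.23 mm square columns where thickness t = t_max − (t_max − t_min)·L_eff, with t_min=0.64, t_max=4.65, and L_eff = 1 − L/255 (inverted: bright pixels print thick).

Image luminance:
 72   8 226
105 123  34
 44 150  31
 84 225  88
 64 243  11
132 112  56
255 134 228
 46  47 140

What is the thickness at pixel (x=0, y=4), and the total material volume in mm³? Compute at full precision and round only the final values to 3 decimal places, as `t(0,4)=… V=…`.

span = t_max - t_min = 4.65 - 0.64 = 4.010
L(0,4) = 64, L_eff = 1 - 64/255 = 0.749020 (inverted)
t(0,4) = 4.65 - 4.010·0.749020 = 1.646
Σt over all 8·3 pixels = 242923/4250 ≈ 57.1583529
V = pitch²·Σt = 1.23²·242923/4250 = 86.475

t(0,4)=1.646 V=86.475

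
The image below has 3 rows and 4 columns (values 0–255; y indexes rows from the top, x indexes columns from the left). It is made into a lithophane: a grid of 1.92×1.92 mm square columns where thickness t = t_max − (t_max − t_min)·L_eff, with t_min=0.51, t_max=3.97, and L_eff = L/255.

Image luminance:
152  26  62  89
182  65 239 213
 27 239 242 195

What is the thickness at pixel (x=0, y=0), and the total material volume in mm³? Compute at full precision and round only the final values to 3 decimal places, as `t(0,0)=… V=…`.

t(0,0)=1.908 V=89.037

span = t_max - t_min = 3.97 - 0.51 = 3.460
L(0,0) = 152, L_eff = 152/255 = 0.596078
t(0,0) = 3.97 - 3.460·0.596078 = 1.908
Σt over all 3·4 pixels = 102649/4250 ≈ 24.1527059
V = pitch²·Σt = 1.92²·102649/4250 = 89.037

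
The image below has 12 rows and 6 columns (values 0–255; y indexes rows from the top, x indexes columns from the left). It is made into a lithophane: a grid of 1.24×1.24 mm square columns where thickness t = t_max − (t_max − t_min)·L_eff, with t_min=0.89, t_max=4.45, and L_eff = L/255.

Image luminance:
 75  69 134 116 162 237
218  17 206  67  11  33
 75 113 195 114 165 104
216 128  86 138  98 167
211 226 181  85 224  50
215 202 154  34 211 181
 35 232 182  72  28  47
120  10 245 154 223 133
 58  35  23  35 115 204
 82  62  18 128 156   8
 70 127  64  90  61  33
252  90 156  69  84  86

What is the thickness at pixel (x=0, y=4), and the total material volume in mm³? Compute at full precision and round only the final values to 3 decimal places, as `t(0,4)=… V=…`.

span = t_max - t_min = 4.45 - 0.89 = 3.560
L(0,4) = 211, L_eff = 211/255 = 0.827451
t(0,4) = 4.45 - 3.560·0.827451 = 1.504
Σt over all 12·6 pixels = 85707/425 ≈ 201.6635294
V = pitch²·Σt = 1.24²·85707/425 = 310.078

t(0,4)=1.504 V=310.078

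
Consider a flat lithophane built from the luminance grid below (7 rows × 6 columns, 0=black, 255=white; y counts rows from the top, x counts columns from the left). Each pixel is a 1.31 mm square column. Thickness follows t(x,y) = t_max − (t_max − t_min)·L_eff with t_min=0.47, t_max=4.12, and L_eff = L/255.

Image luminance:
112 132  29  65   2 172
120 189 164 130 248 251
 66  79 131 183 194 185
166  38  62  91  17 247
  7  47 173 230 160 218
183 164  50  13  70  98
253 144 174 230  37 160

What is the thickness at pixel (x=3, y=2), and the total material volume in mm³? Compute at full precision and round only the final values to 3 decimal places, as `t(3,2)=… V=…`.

span = t_max - t_min = 4.12 - 0.47 = 3.650
L(3,2) = 183, L_eff = 183/255 = 0.717647
t(3,2) = 4.12 - 3.650·0.717647 = 1.501
Σt over all 7·6 pixels = 40181/425 ≈ 94.5435294
V = pitch²·Σt = 1.31²·40181/425 = 162.246

t(3,2)=1.501 V=162.246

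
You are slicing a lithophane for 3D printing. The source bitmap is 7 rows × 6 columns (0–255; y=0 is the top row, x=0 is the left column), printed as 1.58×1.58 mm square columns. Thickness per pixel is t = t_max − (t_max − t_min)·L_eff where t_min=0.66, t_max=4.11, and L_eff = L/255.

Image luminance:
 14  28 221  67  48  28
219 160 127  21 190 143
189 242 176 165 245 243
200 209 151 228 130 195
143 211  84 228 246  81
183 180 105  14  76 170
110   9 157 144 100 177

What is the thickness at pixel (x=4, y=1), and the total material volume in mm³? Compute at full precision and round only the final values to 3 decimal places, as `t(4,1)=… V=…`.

span = t_max - t_min = 4.11 - 0.66 = 3.450
L(4,1) = 190, L_eff = 190/255 = 0.745098
t(4,1) = 4.11 - 3.450·0.745098 = 1.539
Σt over all 7·6 pixels = 154143/1700 ≈ 90.6723529
V = pitch²·Σt = 1.58²·154143/1700 = 226.354

t(4,1)=1.539 V=226.354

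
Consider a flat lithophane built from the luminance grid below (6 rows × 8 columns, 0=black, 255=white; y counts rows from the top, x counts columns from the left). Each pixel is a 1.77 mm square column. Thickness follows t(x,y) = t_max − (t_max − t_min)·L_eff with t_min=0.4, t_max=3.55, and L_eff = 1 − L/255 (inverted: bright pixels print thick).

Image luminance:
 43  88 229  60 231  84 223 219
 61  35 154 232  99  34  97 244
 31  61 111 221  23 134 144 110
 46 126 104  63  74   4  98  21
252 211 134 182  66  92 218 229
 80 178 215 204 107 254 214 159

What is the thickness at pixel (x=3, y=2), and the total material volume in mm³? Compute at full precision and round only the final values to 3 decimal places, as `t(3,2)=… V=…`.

t(3,2)=3.130 V=303.926

span = t_max - t_min = 3.55 - 0.4 = 3.150
L(3,2) = 221, L_eff = 1 - 221/255 = 0.133333 (inverted)
t(3,2) = 3.55 - 3.150·0.133333 = 3.130
Σt over all 6·8 pixels = 164919/1700 ≈ 97.0111765
V = pitch²·Σt = 1.77²·164919/1700 = 303.926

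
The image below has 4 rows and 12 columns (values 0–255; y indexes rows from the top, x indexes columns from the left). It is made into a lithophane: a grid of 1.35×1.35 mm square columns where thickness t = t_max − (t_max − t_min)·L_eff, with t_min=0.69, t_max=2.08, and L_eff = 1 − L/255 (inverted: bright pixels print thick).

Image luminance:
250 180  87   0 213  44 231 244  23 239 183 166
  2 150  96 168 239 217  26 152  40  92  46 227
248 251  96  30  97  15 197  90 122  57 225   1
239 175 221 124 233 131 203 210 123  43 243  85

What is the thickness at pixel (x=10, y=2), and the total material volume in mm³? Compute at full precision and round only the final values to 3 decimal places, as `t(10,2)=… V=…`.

t(10,2)=1.916 V=127.657

span = t_max - t_min = 2.08 - 0.69 = 1.390
L(10,2) = 225, L_eff = 1 - 225/255 = 0.117647 (inverted)
t(10,2) = 2.08 - 1.390·0.117647 = 1.916
Σt over all 4·12 pixels = 297691/4250 ≈ 70.0449412
V = pitch²·Σt = 1.35²·297691/4250 = 127.657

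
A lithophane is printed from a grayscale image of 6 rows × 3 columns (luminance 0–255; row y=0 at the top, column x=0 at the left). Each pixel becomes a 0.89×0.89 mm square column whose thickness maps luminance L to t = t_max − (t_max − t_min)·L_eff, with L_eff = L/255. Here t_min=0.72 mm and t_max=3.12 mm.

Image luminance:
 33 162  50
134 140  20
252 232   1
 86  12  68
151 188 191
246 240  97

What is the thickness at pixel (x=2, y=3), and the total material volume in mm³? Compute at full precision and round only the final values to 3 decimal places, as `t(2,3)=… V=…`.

span = t_max - t_min = 3.12 - 0.72 = 2.400
L(2,3) = 68, L_eff = 68/255 = 0.266667
t(2,3) = 3.12 - 2.400·0.266667 = 2.480
Σt over all 6·3 pixels = 14656/425 ≈ 34.4847059
V = pitch²·Σt = 0.89²·14656/425 = 27.315

t(2,3)=2.480 V=27.315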